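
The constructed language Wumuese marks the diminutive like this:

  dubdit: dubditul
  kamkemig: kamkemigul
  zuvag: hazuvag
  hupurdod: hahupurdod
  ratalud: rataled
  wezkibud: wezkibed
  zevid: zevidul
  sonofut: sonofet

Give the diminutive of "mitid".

mitidul

zevid and ratalud both end in -d yet inflect differently (zevidul, rataled), so the final letter is not what conditions the rule; the last vowel is.
"mitid" has last vowel 'i'. The stems whose last vowel is 'i' (kamkemig → kamkemigul, dubdit → dubditul, zevid → zevidul) add -ul.
So mitid → mitidul.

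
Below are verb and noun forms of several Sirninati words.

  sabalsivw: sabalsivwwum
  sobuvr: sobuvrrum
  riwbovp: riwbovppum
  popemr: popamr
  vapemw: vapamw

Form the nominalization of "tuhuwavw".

tuhuwavwwum

"tuhuwavw" has second-to-last letter 'v'. The stems whose second-to-last letter is 'v' (sabalsivw → sabalsivwwum, sobuvr → sobuvrrum, riwbovp → riwbovppum) double the final consonant and add -um.
The other pattern: stems whose second-to-last letter is 'm' change the last vowel to 'a'.
So tuhuwavw → tuhuwavwwum.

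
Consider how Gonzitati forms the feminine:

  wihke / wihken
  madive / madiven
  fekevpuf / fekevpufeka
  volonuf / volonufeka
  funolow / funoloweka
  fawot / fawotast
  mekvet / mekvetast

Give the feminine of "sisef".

sisefeka

"sisef" ends in -f. The stems ending in -f (volonuf → volonufeka, fekevpuf → fekevpufeka) add -eka.
The other patterns: stems ending in -t add -ast; stems ending in -e drop the final letter and add -en.
So sisef → sisefeka.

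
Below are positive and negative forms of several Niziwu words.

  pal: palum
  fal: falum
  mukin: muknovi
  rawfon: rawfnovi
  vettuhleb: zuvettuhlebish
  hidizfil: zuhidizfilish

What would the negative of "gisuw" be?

giswovi

pal and hidizfil both end in -l yet inflect differently (palum, zuhidizfilish), so the final letter is not what conditions the rule; the number of vowels is.
"gisuw" has 2 vowels. The stems with 2 vowels (mukin → muknovi, rawfon → rawfnovi) delete the last vowel and add -ovi.
So gisuw → giswovi.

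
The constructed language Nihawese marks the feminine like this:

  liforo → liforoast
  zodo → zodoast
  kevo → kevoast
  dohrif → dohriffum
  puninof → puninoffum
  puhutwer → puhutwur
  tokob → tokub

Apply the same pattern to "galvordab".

"galvordab" ends in -b. The one such stem in the data (tokob → tokub) changes the last vowel to 'u' (as does puhutwer), so the same rule applies.
The other patterns: stems ending in -o add -ast; stems ending in -f double the final consonant and add -um.
So galvordab → galvordub.

galvordub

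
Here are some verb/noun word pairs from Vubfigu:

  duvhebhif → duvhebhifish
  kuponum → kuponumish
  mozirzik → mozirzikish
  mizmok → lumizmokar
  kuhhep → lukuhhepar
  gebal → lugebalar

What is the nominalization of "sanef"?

lusanefar

"sanef" has 2 vowels. The stems with 2 vowels (mizmok → lumizmokar, kuhhep → lukuhhepar, gebal → lugebalar) add lu- … -ar around the stem.
The other pattern: stems with 3 vowels add -ish.
So sanef → lusanefar.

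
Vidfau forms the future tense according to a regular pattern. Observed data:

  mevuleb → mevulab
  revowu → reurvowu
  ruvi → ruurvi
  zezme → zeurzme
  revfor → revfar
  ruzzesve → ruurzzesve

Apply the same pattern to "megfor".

megfar

"megfor" ends in a consonant. The stems ending in a consonant (revfor → revfar, mevuleb → mevulab) change the last vowel to 'a'.
So megfor → megfar.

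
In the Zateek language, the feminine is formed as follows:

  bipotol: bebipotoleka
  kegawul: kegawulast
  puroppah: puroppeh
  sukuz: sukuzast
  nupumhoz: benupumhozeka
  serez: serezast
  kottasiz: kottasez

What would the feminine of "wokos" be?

bewokoseka

serez and kottasiz both end in -z yet inflect differently (serezast, kottasez), so the final letter is not what conditions the rule; the last vowel is.
"wokos" has last vowel 'o'. The stems whose last vowel is 'o' (bipotol → bebipotoleka, nupumhoz → benupumhozeka) add be- … -eka around the stem.
So wokos → bewokoseka.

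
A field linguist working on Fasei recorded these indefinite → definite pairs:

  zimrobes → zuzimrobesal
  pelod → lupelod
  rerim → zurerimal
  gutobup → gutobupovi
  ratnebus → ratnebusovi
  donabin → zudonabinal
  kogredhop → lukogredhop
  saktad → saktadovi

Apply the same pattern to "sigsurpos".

lusigsurpos

pelod and saktad both end in -d yet inflect differently (lupelod, saktadovi), so the final letter is not what conditions the rule; the last vowel is.
"sigsurpos" has last vowel 'o'. The stems whose last vowel is 'o' (kogredhop → lukogredhop, pelod → lupelod) add the prefix lu-.
The other patterns: stems whose last vowel is 'e' or 'i' add zu- … -al around the stem; stems whose last vowel is 'a' or 'u' add -ovi.
So sigsurpos → lusigsurpos.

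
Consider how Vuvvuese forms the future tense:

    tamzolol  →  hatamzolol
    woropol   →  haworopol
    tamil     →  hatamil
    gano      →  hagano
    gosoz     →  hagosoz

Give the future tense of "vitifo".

Every pair shown (tamzolol → hatamzolol, woropol → haworopol, tamil → hatamil, …) follows the same rule: add the prefix ha-.
So vitifo → havitifo.

havitifo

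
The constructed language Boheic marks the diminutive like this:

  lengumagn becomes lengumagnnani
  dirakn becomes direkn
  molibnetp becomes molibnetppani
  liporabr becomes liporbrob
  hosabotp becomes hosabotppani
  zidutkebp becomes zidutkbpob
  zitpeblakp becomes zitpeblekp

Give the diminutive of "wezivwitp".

zitpeblakp and zidutkebp both end in -p yet inflect differently (zitpeblekp, zidutkbpob), so the final letter is not what conditions the rule; the second-to-last letter is.
"wezivwitp" has second-to-last letter 't'. The stems whose second-to-last letter is 't' (hosabotp → hosabotppani, molibnetp → molibnetppani) double the final consonant and add -ani.
The other patterns: stems whose second-to-last letter is 'k' change the last vowel to 'e'; stems whose second-to-last letter is 'b' delete the last vowel and add -ob.
So wezivwitp → wezivwitppani.

wezivwitppani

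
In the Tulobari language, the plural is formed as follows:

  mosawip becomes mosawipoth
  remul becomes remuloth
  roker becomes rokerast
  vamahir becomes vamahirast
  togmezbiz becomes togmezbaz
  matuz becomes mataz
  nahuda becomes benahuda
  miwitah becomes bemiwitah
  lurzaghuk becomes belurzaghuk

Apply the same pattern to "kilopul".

kilopuloth

mosawip and vamahir both have last vowel 'i' yet inflect differently (mosawipoth, vamahirast), so the last vowel is not what conditions the rule; the final letter is.
"kilopul" ends in -l. The one such stem in the data (remul → remuloth) adds -oth, so the same rule applies.
The other patterns: stems ending in -r add -ast; stems ending in -z change the last vowel to 'a'; stems ending in -a, -h or -k add the prefix be-.
So kilopul → kilopuloth.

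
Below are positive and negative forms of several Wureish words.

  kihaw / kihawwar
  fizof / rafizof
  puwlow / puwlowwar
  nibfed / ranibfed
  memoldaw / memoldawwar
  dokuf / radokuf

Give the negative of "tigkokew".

puwlow and fizof both have last vowel 'o' yet inflect differently (puwlowwar, rafizof), so the last vowel is not what conditions the rule; the final letter is.
"tigkokew" ends in -w. The stems ending in -w (puwlow → puwlowwar, memoldaw → memoldawwar, kihaw → kihawwar) double the final consonant and add -ar.
So tigkokew → tigkokewwar.

tigkokewwar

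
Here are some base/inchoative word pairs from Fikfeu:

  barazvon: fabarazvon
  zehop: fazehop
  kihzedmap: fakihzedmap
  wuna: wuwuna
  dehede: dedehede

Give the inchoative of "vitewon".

"vitewon" ends in a consonant. The stems ending in a consonant (barazvon → fabarazvon, zehop → fazehop, kihzedmap → fakihzedmap) add the prefix fa-.
The other pattern: stems ending in a vowel repeat the first consonant+vowel as a prefix.
So vitewon → favitewon.

favitewon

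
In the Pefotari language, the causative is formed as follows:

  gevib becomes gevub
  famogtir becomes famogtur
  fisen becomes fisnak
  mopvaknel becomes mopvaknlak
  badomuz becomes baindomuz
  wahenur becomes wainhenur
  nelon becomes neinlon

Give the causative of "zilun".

ziinlun

famogtir and wahenur both end in -r yet inflect differently (famogtur, wainhenur), so the final letter is not what conditions the rule; the last vowel is.
"zilun" has last vowel 'u'. The stems whose last vowel is 'u' (wahenur → wainhenur, badomuz → baindomuz) insert -in- after the first vowel.
The other patterns: stems whose last vowel is 'i' change the last vowel to 'u'; stems whose last vowel is 'e' delete the last vowel and add -ak.
So zilun → ziinlun.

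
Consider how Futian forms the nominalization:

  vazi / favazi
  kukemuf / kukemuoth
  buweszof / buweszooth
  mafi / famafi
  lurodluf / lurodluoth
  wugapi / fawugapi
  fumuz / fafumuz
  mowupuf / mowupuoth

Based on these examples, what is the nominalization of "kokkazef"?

kokkazeoth

mowupuf and fumuz both have last vowel 'u' yet inflect differently (mowupuoth, fafumuz), so the last vowel is not what conditions the rule; the final letter is.
"kokkazef" ends in -f. The stems ending in -f (mowupuf → mowupuoth, lurodluf → lurodluoth, buweszof → buweszooth) drop the final letter and add -oth.
The other pattern: stems ending in -i or -z add the prefix fa-.
So kokkazef → kokkazeoth.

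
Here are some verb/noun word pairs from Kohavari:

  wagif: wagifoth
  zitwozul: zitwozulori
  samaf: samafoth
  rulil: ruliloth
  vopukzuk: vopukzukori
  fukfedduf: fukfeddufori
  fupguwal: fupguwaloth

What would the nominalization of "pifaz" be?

pifazoth

"pifaz" has last vowel 'a'. The stems whose last vowel is 'a' (fupguwal → fupguwaloth, samaf → samafoth) add -oth.
So pifaz → pifazoth.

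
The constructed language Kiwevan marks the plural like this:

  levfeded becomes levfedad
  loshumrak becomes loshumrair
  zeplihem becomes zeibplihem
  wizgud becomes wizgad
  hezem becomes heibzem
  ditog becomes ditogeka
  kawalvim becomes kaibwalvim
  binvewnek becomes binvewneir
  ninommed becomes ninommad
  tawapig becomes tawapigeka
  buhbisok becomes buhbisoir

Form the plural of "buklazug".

buklazugeka

"buklazug" ends in -g. The stems ending in -g (tawapig → tawapigeka, ditog → ditogeka) add -eka.
The other patterns: stems ending in -k drop the final letter and add -ir; stems ending in -d change the last vowel to 'a'; stems ending in -m insert -ib- after the first vowel.
So buklazug → buklazugeka.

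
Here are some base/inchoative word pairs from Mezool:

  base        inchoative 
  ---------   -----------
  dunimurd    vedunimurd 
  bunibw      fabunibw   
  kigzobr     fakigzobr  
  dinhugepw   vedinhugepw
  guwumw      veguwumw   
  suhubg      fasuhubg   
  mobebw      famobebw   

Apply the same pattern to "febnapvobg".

mobebw and dinhugepw both end in -w yet inflect differently (famobebw, vedinhugepw), so the final letter is not what conditions the rule; the second-to-last letter is.
"febnapvobg" has second-to-last letter 'b'. The stems whose second-to-last letter is 'b' (kigzobr → fakigzobr, mobebw → famobebw, suhubg → fasuhubg) add the prefix fa-.
So febnapvobg → fafebnapvobg.

fafebnapvobg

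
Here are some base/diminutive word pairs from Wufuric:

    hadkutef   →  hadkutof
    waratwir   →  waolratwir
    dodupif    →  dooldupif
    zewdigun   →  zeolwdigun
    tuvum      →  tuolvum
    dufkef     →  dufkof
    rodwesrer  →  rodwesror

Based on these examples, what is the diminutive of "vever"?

"vever" has last vowel 'e'. The stems whose last vowel is 'e' (rodwesrer → rodwesror, hadkutef → hadkutof, dufkef → dufkof) change the last vowel to 'o'.
So vever → vevor.

vevor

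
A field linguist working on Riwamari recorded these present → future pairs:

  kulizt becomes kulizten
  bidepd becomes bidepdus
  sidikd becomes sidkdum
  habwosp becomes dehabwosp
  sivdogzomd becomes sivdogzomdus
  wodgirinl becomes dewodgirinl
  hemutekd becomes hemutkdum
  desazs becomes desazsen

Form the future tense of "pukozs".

sidikd and sivdogzomd both end in -d yet inflect differently (sidkdum, sivdogzomdus), so the final letter is not what conditions the rule; the second-to-last letter is.
"pukozs" has second-to-last letter 'z'. The stems whose second-to-last letter is 'z' (kulizt → kulizten, desazs → desazsen) add -en.
So pukozs → pukozsen.

pukozsen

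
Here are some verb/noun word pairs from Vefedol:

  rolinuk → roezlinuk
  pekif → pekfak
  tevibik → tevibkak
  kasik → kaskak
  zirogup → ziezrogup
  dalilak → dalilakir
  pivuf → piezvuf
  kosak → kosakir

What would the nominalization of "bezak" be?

bezakir

kosak and tevibik both end in -k yet inflect differently (kosakir, tevibkak), so the final letter is not what conditions the rule; the last vowel is.
"bezak" has last vowel 'a'. The stems whose last vowel is 'a' (kosak → kosakir, dalilak → dalilakir) add -ir.
The other patterns: stems whose last vowel is 'i' delete the last vowel and add -ak; stems whose last vowel is 'u' insert -ez- after the first vowel.
So bezak → bezakir.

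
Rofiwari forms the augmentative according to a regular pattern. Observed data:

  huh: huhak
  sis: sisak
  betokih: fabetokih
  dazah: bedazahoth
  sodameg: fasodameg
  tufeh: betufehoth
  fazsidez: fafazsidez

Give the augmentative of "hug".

huh and dazah both end in -h yet inflect differently (huhak, bedazahoth), so the final letter is not what conditions the rule; the number of vowels is.
"hug" has 1 vowel. The stems with 1 vowel (huh → huhak, sis → sisak) add -ak.
The other patterns: stems with 2 vowels add be- … -oth around the stem; stems with 3 vowels add the prefix fa-.
So hug → hugak.

hugak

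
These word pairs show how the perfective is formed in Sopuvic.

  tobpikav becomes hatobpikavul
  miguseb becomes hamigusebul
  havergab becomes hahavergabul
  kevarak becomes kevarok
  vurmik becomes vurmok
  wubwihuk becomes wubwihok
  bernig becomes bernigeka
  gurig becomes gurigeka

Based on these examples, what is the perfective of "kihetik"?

tobpikav and kevarak both have last vowel 'a' yet inflect differently (hatobpikavul, kevarok), so the last vowel is not what conditions the rule; the final letter is.
"kihetik" ends in -k. The stems ending in -k (kevarak → kevarok, vurmik → vurmok, wubwihuk → wubwihok) change the last vowel to 'o'.
The other patterns: stems ending in -b or -v add ha- … -ul around the stem; stems ending in -g add -eka.
So kihetik → kihetok.

kihetok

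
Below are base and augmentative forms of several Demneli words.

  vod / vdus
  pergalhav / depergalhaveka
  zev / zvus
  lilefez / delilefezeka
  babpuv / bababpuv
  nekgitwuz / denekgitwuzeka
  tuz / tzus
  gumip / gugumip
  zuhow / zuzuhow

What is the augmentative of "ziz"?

"ziz" has 1 vowel. The stems with 1 vowel (zev → zvus, vod → vdus, tuz → tzus) delete the last vowel and add -us.
So ziz → zzus.

zzus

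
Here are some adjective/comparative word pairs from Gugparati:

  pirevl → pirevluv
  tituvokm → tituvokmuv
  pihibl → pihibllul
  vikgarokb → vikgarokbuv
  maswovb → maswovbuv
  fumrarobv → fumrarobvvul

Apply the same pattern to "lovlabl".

lovlabllul

pihibl and pirevl both end in -l yet inflect differently (pihibllul, pirevluv), so the final letter is not what conditions the rule; the second-to-last letter is.
"lovlabl" has second-to-last letter 'b'. The stems whose second-to-last letter is 'b' (pihibl → pihibllul, fumrarobv → fumrarobvvul) double the final consonant and add -ul.
The other pattern: stems whose second-to-last letter is 'k' or 'v' add -uv.
So lovlabl → lovlabllul.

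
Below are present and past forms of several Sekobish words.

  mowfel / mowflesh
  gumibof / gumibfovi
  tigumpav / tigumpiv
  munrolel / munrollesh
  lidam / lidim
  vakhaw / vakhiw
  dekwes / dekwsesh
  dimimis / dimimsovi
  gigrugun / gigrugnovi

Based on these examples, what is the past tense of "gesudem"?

gesudmesh

dekwes and dimimis both end in -s yet inflect differently (dekwsesh, dimimsovi), so the final letter is not what conditions the rule; the last vowel is.
"gesudem" has last vowel 'e'. The stems whose last vowel is 'e' (munrolel → munrollesh, mowfel → mowflesh, dekwes → dekwsesh) delete the last vowel and add -esh.
So gesudem → gesudmesh.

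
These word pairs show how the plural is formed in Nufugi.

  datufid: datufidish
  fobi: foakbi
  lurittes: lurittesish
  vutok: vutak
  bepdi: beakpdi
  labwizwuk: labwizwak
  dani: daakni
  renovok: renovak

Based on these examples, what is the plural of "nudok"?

nudak

"nudok" ends in -k. The stems ending in -k (vutok → vutak, labwizwuk → labwizwak, renovok → renovak) change the last vowel to 'a'.
The other patterns: stems ending in -i insert -ak- after the first vowel; stems ending in -d or -s add -ish.
So nudok → nudak.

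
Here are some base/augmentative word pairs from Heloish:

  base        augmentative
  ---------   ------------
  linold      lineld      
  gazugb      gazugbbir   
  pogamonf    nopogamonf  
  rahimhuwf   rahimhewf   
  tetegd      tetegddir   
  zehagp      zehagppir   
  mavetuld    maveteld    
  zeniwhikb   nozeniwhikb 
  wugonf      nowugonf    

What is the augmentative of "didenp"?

mavetuld and tetegd both end in -d yet inflect differently (maveteld, tetegddir), so the final letter is not what conditions the rule; the second-to-last letter is.
"didenp" has second-to-last letter 'n'. The stems whose second-to-last letter is 'n' (pogamonf → nopogamonf, wugonf → nowugonf) add the prefix no-.
The other patterns: stems whose second-to-last letter is 'l' or 'w' change the last vowel to 'e'; stems whose second-to-last letter is 'g' double the final consonant and add -ir.
So didenp → nodidenp.

nodidenp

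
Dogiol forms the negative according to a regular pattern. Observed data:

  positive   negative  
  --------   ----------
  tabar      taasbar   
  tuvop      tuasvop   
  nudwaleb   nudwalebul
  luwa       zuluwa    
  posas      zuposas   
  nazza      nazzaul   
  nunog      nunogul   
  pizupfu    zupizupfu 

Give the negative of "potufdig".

nazza and luwa both end in -a yet inflect differently (nazzaul, zuluwa), so the final letter is not what conditions the rule; the first letter is.
"potufdig" begins with p-. The stems beginning with p- (posas → zuposas, pizupfu → zupizupfu) add the prefix zu-.
The other patterns: stems beginning with n- add -ul; stems beginning with t- insert -as- after the first vowel.
So potufdig → zupotufdig.

zupotufdig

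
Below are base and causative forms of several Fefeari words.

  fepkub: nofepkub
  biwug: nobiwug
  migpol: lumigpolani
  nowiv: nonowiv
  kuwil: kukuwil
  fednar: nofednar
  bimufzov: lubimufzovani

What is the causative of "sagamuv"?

kuwil and migpol both end in -l yet inflect differently (kukuwil, lumigpolani), so the final letter is not what conditions the rule; the last vowel is.
"sagamuv" has last vowel 'u'. The stems whose last vowel is 'u' (fepkub → nofepkub, biwug → nobiwug) add the prefix no-.
The other patterns: stems whose last vowel is 'i' repeat the first consonant+vowel as a prefix; stems whose last vowel is 'o' add lu- … -ani around the stem.
So sagamuv → nosagamuv.

nosagamuv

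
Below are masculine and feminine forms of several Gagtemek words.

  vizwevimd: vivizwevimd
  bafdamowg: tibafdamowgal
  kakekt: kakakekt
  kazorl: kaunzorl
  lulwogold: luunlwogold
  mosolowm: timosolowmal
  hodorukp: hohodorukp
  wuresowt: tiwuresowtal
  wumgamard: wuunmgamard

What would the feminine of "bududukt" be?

bubududukt

"bududukt" has second-to-last letter 'k'. The stems whose second-to-last letter is 'k' (kakekt → kakakekt, hodorukp → hohodorukp) repeat the first consonant+vowel as a prefix.
So bududukt → bubududukt.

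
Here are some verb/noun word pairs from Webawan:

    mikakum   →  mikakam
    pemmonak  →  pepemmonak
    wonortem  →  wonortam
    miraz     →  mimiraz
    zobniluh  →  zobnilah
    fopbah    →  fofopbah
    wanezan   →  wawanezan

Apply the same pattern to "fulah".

fufulah

fopbah and zobniluh both end in -h yet inflect differently (fofopbah, zobnilah), so the final letter is not what conditions the rule; the last vowel is.
"fulah" has last vowel 'a'. The stems whose last vowel is 'a' (miraz → mimiraz, fopbah → fofopbah, pemmonak → pepemmonak) repeat the first consonant+vowel as a prefix.
So fulah → fufulah.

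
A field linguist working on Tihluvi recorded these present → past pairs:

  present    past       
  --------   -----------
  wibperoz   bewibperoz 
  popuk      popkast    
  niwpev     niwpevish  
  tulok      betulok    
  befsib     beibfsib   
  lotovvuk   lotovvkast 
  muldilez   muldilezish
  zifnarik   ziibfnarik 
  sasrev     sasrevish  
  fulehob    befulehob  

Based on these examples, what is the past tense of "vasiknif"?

vaibsiknif

popuk and tulok both end in -k yet inflect differently (popkast, betulok), so the final letter is not what conditions the rule; the last vowel is.
"vasiknif" has last vowel 'i'. The stems whose last vowel is 'i' (befsib → beibfsib, zifnarik → ziibfnarik) insert -ib- after the first vowel.
So vasiknif → vaibsiknif.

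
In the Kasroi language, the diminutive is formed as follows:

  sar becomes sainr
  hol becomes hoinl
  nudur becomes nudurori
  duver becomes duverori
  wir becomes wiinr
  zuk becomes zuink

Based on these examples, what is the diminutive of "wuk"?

wuink

duver and sar both end in -r yet inflect differently (duverori, sainr), so the final letter is not what conditions the rule; the number of vowels is.
"wuk" has 1 vowel. The stems with 1 vowel (zuk → zuink, sar → sainr, hol → hoinl) insert -in- after the first vowel.
The other pattern: stems with 2 vowels add -ori.
So wuk → wuink.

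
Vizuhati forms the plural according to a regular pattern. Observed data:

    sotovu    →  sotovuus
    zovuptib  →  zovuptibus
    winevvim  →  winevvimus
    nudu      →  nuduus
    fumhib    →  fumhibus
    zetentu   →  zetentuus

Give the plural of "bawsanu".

bawsanuus

Every pair shown (sotovu → sotovuus, zovuptib → zovuptibus, winevvim → winevvimus, …) follows the same rule: add -us.
So bawsanu → bawsanuus.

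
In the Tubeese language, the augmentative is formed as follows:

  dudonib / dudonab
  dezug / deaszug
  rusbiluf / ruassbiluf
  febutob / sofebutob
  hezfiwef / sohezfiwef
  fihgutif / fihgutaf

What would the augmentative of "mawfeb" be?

somawfeb

rusbiluf and fihgutif both end in -f yet inflect differently (ruassbiluf, fihgutaf), so the final letter is not what conditions the rule; the last vowel is.
"mawfeb" has last vowel 'e'. The one such stem in the data (hezfiwef → sohezfiwef) adds the prefix so-, so the same rule applies.
The other patterns: stems whose last vowel is 'u' insert -as- after the first vowel; stems whose last vowel is 'i' change the last vowel to 'a'.
So mawfeb → somawfeb.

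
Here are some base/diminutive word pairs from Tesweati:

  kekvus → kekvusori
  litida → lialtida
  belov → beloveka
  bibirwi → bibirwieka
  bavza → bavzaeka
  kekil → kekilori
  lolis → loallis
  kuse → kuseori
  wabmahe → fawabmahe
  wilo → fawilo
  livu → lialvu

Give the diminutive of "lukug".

lualkug

kekvus and lolis both end in -s yet inflect differently (kekvusori, loallis), so the final letter is not what conditions the rule; the first letter is.
"lukug" begins with l-. The stems beginning with l- (litida → lialtida, lolis → loallis, livu → lialvu) insert -al- after the first vowel.
The other patterns: stems beginning with k- add -ori; stems beginning with w- add the prefix fa-; stems beginning with b- add -eka.
So lukug → lualkug.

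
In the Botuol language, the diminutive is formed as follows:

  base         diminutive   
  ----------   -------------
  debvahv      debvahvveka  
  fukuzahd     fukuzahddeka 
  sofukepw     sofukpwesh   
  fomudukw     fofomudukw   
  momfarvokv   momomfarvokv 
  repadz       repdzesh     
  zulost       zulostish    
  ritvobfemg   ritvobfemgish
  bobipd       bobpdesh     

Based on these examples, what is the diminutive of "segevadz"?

segevdzesh

"segevadz" has second-to-last letter 'd'. The one such stem in the data (repadz → repdzesh) deletes the last vowel and adds -esh (as do sofukepw, bobipd), so the same rule applies.
The other patterns: stems whose second-to-last letter is 'k' repeat the first consonant+vowel as a prefix; stems whose second-to-last letter is 'h' double the final consonant and add -eka; stems whose second-to-last letter is 'm' or 's' add -ish.
So segevadz → segevdzesh.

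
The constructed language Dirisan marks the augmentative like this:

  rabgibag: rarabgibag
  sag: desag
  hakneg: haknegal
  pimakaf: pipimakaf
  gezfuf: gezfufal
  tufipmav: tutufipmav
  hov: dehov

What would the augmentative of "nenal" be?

nenalal

sag and hakneg both end in -g yet inflect differently (desag, haknegal), so the final letter is not what conditions the rule; the number of vowels is.
"nenal" has 2 vowels. The stems with 2 vowels (hakneg → haknegal, gezfuf → gezfufal) add -al.
So nenal → nenalal.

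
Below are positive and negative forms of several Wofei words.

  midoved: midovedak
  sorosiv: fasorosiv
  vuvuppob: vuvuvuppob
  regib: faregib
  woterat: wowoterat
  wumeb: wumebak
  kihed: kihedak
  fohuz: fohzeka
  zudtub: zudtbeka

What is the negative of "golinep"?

vuvuppob and wumeb both end in -b yet inflect differently (vuvuvuppob, wumebak), so the final letter is not what conditions the rule; the last vowel is.
"golinep" has last vowel 'e'. The stems whose last vowel is 'e' (wumeb → wumebak, midoved → midovedak, kihed → kihedak) add -ak.
The other patterns: stems whose last vowel is 'a' or 'o' repeat the first consonant+vowel as a prefix; stems whose last vowel is 'u' delete the last vowel and add -eka; stems whose last vowel is 'i' add the prefix fa-.
So golinep → golinepak.

golinepak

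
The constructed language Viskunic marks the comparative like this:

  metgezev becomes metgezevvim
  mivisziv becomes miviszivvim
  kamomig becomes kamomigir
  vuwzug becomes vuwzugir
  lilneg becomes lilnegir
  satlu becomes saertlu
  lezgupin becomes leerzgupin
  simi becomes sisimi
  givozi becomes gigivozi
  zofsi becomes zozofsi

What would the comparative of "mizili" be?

mimizili

"mizili" ends in -i. The stems ending in -i (simi → sisimi, givozi → gigivozi, zofsi → zozofsi) repeat the first consonant+vowel as a prefix.
The other patterns: stems ending in -v double the final consonant and add -im; stems ending in -g add -ir; stems ending in -n or -u insert -er- after the first vowel.
So mizili → mimizili.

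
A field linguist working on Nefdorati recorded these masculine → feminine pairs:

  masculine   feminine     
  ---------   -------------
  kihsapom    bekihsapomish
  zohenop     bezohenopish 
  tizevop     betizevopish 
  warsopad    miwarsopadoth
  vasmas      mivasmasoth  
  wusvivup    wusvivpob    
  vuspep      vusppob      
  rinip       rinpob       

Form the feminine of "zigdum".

"zigdum" has last vowel 'u'. The one such stem in the data (wusvivup → wusvivpob) deletes the last vowel and adds -ob (as do vuspep, rinip), so the same rule applies.
The other patterns: stems whose last vowel is 'o' add be- … -ish around the stem; stems whose last vowel is 'a' add mi- … -oth around the stem.
So zigdum → zigdmob.

zigdmob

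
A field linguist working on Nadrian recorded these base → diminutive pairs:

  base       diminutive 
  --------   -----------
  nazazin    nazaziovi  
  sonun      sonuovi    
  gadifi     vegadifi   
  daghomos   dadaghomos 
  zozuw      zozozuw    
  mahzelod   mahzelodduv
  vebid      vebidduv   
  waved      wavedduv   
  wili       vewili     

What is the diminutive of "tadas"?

nazazin and vebid both have last vowel 'i' yet inflect differently (nazaziovi, vebidduv), so the last vowel is not what conditions the rule; the final letter is.
"tadas" ends in -s. The one such stem in the data (daghomos → dadaghomos) repeats the first consonant+vowel as a prefix (as does zozuw), so the same rule applies.
The other patterns: stems ending in -n drop the final letter and add -ovi; stems ending in -d double the final consonant and add -uv; stems ending in -i add the prefix ve-.
So tadas → tatadas.

tatadas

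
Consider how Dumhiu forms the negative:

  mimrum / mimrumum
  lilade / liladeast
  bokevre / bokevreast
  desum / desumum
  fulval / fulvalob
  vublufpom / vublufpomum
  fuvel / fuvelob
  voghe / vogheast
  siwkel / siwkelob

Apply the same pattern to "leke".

lekeast

"leke" ends in -e. The stems ending in -e (bokevre → bokevreast, voghe → vogheast, lilade → liladeast) add -ast.
The other patterns: stems ending in -l add -ob; stems ending in -m add -um.
So leke → lekeast.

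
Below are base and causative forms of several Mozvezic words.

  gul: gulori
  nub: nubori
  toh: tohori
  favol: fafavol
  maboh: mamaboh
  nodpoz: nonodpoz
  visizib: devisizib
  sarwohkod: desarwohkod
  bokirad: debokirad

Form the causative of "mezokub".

demezokub

"mezokub" has 3 vowels. The stems with 3 vowels (visizib → devisizib, sarwohkod → desarwohkod, bokirad → debokirad) add the prefix de-.
The other patterns: stems with 1 vowel add -ori; stems with 2 vowels repeat the first consonant+vowel as a prefix.
So mezokub → demezokub.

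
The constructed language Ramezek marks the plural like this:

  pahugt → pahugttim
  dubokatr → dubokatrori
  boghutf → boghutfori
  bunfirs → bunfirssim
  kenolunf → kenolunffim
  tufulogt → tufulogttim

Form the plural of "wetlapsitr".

boghutf and kenolunf both end in -f yet inflect differently (boghutfori, kenolunffim), so the final letter is not what conditions the rule; the second-to-last letter is.
"wetlapsitr" has second-to-last letter 't'. The stems whose second-to-last letter is 't' (dubokatr → dubokatrori, boghutf → boghutfori) add -ori.
So wetlapsitr → wetlapsitrori.

wetlapsitrori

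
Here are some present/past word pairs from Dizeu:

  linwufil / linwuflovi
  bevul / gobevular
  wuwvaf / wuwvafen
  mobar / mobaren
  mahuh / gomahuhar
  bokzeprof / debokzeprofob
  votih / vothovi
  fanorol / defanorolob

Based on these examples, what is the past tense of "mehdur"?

fanorol and linwufil both end in -l yet inflect differently (defanorolob, linwuflovi), so the final letter is not what conditions the rule; the last vowel is.
"mehdur" has last vowel 'u'. The stems whose last vowel is 'u' (mahuh → gomahuhar, bevul → gobevular) add go- … -ar around the stem.
The other patterns: stems whose last vowel is 'o' add de- … -ob around the stem; stems whose last vowel is 'i' delete the last vowel and add -ovi; stems whose last vowel is 'a' add -en.
So mehdur → gomehdurar.

gomehdurar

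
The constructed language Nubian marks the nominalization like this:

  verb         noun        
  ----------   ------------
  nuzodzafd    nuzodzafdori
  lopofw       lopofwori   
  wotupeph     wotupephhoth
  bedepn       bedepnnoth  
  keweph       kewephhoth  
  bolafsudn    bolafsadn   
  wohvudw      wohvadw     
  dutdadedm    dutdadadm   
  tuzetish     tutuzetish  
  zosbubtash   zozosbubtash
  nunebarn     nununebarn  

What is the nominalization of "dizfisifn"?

dizfisifnori

bedepn and bolafsudn both end in -n yet inflect differently (bedepnnoth, bolafsadn), so the final letter is not what conditions the rule; the second-to-last letter is.
"dizfisifn" has second-to-last letter 'f'. The stems whose second-to-last letter is 'f' (nuzodzafd → nuzodzafdori, lopofw → lopofwori) add -ori.
The other patterns: stems whose second-to-last letter is 'p' double the final consonant and add -oth; stems whose second-to-last letter is 'd' change the last vowel to 'a'; stems whose second-to-last letter is 'r' or 's' repeat the first consonant+vowel as a prefix.
So dizfisifn → dizfisifnori.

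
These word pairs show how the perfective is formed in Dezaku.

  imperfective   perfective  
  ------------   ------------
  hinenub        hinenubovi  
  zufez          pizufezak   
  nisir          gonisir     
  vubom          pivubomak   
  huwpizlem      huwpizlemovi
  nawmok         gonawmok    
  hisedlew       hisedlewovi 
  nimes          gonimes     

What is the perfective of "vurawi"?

huwpizlem and vubom both end in -m yet inflect differently (huwpizlemovi, pivubomak), so the final letter is not what conditions the rule; the first letter is.
"vurawi" begins with v-. The one such stem in the data (vubom → pivubomak) adds pi- … -ak around the stem, so the same rule applies.
The other patterns: stems beginning with h- add -ovi; stems beginning with n- add the prefix go-.
So vurawi → pivurawiak.

pivurawiak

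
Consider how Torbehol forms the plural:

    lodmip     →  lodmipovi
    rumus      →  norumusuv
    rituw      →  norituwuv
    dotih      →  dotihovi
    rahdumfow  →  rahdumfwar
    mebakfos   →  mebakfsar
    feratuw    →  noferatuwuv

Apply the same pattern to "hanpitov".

"hanpitov" has last vowel 'o'. The stems whose last vowel is 'o' (mebakfos → mebakfsar, rahdumfow → rahdumfwar) delete the last vowel and add -ar.
The other patterns: stems whose last vowel is 'i' add -ovi; stems whose last vowel is 'u' add no- … -uv around the stem.
So hanpitov → hanpitvar.

hanpitvar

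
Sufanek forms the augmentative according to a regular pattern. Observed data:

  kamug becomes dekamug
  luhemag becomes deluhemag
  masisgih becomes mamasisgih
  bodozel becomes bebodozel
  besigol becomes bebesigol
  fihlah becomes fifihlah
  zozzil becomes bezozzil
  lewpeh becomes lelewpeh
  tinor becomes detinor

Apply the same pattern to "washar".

bodozel and lewpeh both have last vowel 'e' yet inflect differently (bebodozel, lelewpeh), so the last vowel is not what conditions the rule; the final letter is.
"washar" ends in -r. The one such stem in the data (tinor → detinor) adds the prefix de-, so the same rule applies.
The other patterns: stems ending in -l add the prefix be-; stems ending in -h repeat the first consonant+vowel as a prefix.
So washar → dewashar.

dewashar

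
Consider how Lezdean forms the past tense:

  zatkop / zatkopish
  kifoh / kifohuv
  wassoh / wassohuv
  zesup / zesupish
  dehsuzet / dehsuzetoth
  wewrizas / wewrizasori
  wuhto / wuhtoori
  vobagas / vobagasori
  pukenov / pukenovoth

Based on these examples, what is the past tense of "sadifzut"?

pukenov and wuhto both have last vowel 'o' yet inflect differently (pukenovoth, wuhtoori), so the last vowel is not what conditions the rule; the final letter is.
"sadifzut" ends in -t. The one such stem in the data (dehsuzet → dehsuzetoth) adds -oth, so the same rule applies.
The other patterns: stems ending in -o or -s add -ori; stems ending in -p add -ish; stems ending in -h add -uv.
So sadifzut → sadifzutoth.

sadifzutoth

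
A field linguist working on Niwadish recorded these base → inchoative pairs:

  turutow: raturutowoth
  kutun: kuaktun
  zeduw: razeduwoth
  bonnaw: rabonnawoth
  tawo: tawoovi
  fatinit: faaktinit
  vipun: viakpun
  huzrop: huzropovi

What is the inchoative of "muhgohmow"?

zeduw and vipun both have last vowel 'u' yet inflect differently (razeduwoth, viakpun), so the last vowel is not what conditions the rule; the final letter is.
"muhgohmow" ends in -w. The stems ending in -w (bonnaw → rabonnawoth, turutow → raturutowoth, zeduw → razeduwoth) add ra- … -oth around the stem.
So muhgohmow → ramuhgohmowoth.

ramuhgohmowoth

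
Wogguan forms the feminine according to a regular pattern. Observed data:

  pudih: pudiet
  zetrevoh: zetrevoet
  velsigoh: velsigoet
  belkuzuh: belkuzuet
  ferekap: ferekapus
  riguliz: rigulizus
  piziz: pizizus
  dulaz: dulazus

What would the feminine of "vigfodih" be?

vigfodiet

pudih and riguliz both have last vowel 'i' yet inflect differently (pudiet, rigulizus), so the last vowel is not what conditions the rule; the final letter is.
"vigfodih" ends in -h. The stems ending in -h (pudih → pudiet, zetrevoh → zetrevoet, velsigoh → velsigoet) drop the final letter and add -et.
So vigfodih → vigfodiet.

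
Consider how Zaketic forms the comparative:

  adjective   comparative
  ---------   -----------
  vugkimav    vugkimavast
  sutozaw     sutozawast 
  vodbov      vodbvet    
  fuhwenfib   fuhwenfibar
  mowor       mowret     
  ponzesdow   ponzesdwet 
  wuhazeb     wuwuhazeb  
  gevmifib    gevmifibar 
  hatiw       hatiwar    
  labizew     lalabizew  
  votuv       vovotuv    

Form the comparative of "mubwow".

mubwwet

vodbov and vugkimav both end in -v yet inflect differently (vodbvet, vugkimavast), so the final letter is not what conditions the rule; the last vowel is.
"mubwow" has last vowel 'o'. The stems whose last vowel is 'o' (mowor → mowret, vodbov → vodbvet, ponzesdow → ponzesdwet) delete the last vowel and add -et.
The other patterns: stems whose last vowel is 'a' add -ast; stems whose last vowel is 'i' add -ar; stems whose last vowel is 'e' or 'u' repeat the first consonant+vowel as a prefix.
So mubwow → mubwwet.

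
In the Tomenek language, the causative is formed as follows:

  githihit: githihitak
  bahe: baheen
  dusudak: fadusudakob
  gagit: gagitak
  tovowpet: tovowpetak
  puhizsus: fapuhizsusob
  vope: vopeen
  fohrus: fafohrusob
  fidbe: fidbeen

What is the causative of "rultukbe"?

tovowpet and bahe both have last vowel 'e' yet inflect differently (tovowpetak, baheen), so the last vowel is not what conditions the rule; the final letter is.
"rultukbe" ends in -e. The stems ending in -e (bahe → baheen, vope → vopeen, fidbe → fidbeen) add -en.
The other patterns: stems ending in -t add -ak; stems ending in -k or -s add fa- … -ob around the stem.
So rultukbe → rultukbeen.

rultukbeen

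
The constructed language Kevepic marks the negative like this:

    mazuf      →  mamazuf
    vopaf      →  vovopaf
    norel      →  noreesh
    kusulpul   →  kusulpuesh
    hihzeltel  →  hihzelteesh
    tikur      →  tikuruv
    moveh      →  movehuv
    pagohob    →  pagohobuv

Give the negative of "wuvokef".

wuwuvokef

mazuf and kusulpul both have last vowel 'u' yet inflect differently (mamazuf, kusulpuesh), so the last vowel is not what conditions the rule; the final letter is.
"wuvokef" ends in -f. The stems ending in -f (mazuf → mamazuf, vopaf → vovopaf) repeat the first consonant+vowel as a prefix.
The other patterns: stems ending in -l drop the final letter and add -esh; stems ending in -b, -h or -r add -uv.
So wuvokef → wuwuvokef.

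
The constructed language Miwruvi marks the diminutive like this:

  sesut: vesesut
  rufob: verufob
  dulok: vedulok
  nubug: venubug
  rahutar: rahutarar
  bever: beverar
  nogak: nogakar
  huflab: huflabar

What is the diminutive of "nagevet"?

dulok and nogak both end in -k yet inflect differently (vedulok, nogakar), so the final letter is not what conditions the rule; the last vowel is.
"nagevet" has last vowel 'e'. The one such stem in the data (bever → beverar) adds -ar, so the same rule applies.
The other pattern: stems whose last vowel is 'o' or 'u' add the prefix ve-.
So nagevet → nagevetar.

nagevetar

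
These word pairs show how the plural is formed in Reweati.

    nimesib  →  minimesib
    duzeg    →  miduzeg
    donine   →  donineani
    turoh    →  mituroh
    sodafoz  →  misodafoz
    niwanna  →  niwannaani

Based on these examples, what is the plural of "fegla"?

feglaani

"fegla" ends in a vowel. The stems ending in a vowel (donine → donineani, niwanna → niwannaani) add -ani.
So fegla → feglaani.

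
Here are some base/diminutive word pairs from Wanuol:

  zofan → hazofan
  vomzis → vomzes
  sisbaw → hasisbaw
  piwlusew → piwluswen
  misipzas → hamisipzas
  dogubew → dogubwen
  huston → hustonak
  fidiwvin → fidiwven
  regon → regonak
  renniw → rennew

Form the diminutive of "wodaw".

hawodaw

"wodaw" has last vowel 'a'. The stems whose last vowel is 'a' (sisbaw → hasisbaw, zofan → hazofan, misipzas → hamisipzas) add the prefix ha-.
The other patterns: stems whose last vowel is 'i' change the last vowel to 'e'; stems whose last vowel is 'o' add -ak; stems whose last vowel is 'e' delete the last vowel and add -en.
So wodaw → hawodaw.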